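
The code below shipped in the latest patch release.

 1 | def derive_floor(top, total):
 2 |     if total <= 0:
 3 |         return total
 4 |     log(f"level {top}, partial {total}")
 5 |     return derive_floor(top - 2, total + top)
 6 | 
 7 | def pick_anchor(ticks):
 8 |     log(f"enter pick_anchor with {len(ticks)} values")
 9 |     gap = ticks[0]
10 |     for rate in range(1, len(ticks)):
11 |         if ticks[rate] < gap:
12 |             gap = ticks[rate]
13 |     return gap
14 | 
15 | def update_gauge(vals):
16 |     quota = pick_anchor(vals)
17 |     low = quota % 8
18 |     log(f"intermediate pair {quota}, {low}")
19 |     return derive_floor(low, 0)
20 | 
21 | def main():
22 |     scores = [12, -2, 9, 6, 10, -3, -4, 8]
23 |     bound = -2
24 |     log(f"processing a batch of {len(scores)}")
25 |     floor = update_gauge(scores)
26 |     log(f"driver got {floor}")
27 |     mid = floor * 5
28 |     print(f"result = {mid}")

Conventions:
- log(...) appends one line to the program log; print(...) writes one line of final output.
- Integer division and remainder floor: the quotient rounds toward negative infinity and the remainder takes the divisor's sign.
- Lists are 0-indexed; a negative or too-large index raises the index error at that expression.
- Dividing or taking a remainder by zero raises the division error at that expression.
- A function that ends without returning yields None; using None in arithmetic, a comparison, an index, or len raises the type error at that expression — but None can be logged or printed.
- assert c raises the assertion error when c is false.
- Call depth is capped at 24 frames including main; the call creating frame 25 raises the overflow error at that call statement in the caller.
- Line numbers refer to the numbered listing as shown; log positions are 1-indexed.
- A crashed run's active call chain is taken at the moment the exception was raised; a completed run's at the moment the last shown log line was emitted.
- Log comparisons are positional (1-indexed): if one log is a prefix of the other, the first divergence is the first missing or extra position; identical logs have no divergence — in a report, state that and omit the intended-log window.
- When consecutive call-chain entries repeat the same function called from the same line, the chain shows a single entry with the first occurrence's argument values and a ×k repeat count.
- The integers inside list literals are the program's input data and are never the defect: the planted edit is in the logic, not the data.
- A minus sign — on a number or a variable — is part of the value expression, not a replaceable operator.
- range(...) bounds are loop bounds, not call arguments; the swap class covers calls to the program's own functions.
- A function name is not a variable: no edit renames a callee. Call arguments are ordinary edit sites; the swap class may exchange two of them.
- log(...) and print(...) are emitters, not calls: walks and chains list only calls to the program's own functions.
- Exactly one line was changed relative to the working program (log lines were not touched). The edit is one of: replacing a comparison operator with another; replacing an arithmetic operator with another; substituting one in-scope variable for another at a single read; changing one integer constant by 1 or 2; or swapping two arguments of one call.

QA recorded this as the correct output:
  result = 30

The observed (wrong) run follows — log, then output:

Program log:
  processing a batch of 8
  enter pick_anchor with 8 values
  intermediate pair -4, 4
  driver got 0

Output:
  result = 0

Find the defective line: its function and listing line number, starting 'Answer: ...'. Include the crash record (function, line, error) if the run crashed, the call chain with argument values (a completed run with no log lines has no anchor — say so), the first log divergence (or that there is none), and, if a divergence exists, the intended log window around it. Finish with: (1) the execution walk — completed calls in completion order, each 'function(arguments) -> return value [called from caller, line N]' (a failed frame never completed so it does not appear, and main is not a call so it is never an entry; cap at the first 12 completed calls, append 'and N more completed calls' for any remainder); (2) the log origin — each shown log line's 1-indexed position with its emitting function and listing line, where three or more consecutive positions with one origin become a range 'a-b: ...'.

Answer: the defect is in derive_floor at line 2.
Key fact: The earliest visible damage is log position 4 — 'driver got 0' rather than the intended 'level 4, partial 0'.
Call chain: main.
First divergence: position 4; shown 'driver got 0' vs intended 'level 4, partial 0'.
Intended log window:
  2: enter pick_anchor with 8 values
  3: intermediate pair -4, 4
  4: level 4, partial 0
  5: level 2, partial 4
Execution walk:
  pick_anchor([12, -2, 9, 6, 10, -3, -4, 8]) -> -4  [called from update_gauge, line 16]
  derive_floor(4, 0) -> 0  [called from update_gauge, line 19]
  update_gauge([12, -2, 9, 6, 10, -3, -4, 8]) -> 0  [called from main, line 25]
Origin of each log line:
  1: emitted by main (line 24)
  2: emitted by pick_anchor (line 8)
  3: emitted by update_gauge (line 18)
  4: emitted by main (line 26)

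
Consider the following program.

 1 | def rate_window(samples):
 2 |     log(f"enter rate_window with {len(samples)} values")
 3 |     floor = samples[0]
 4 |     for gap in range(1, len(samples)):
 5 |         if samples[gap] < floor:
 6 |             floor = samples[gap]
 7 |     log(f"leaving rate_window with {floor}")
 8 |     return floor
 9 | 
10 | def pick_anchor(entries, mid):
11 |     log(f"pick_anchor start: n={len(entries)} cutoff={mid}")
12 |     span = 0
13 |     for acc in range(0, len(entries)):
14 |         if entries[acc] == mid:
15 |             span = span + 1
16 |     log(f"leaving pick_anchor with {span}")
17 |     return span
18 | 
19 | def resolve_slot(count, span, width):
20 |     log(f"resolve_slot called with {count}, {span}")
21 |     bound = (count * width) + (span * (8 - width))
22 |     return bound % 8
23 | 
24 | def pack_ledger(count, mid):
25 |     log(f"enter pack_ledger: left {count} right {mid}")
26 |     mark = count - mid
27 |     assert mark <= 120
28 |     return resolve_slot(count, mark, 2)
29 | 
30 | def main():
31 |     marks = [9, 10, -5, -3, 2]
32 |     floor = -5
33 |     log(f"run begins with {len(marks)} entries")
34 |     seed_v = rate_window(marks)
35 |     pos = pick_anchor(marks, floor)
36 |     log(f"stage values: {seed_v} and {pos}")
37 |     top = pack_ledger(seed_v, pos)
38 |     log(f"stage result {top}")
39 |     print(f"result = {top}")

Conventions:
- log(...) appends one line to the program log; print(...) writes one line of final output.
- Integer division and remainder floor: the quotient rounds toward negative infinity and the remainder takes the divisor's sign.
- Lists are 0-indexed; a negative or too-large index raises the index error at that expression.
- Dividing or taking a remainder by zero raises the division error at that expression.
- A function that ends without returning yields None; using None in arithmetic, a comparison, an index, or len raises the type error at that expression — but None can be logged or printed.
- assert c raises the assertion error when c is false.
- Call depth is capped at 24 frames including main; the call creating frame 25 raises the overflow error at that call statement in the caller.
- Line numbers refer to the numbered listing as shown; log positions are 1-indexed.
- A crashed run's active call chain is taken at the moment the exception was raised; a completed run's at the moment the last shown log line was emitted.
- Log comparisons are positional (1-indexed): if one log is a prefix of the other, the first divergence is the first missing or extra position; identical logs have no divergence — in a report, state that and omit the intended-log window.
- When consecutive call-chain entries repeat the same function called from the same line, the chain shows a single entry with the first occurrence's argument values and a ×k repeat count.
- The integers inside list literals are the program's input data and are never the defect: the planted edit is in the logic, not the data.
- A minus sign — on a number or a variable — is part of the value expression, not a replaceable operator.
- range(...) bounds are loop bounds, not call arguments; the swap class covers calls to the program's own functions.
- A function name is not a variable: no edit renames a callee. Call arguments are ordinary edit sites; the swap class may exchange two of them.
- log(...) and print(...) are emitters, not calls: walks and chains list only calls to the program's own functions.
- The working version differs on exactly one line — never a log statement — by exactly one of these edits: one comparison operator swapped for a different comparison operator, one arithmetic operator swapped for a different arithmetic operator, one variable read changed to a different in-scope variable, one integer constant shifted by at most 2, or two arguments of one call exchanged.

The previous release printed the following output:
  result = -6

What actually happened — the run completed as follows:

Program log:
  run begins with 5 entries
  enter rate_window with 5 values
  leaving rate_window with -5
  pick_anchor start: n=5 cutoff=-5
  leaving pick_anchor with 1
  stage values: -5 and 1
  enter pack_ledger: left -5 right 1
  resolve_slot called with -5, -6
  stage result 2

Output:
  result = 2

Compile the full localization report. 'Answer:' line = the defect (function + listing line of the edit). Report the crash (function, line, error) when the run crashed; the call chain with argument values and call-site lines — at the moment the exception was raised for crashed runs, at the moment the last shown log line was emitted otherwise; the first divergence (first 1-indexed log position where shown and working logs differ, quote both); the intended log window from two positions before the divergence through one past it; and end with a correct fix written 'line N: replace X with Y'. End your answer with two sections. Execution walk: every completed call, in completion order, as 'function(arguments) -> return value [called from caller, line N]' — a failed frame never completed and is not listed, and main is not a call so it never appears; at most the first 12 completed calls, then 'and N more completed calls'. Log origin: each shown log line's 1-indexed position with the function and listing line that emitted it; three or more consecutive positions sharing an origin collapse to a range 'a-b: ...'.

Answer: the defect is in resolve_slot at line 22.
Key fact: Log line 9 is where behavior first shows: 'stage result 2' appears instead of 'stage result -6'.
Call chain: main.
First divergence: position 9 — shown 'stage result 2', intended 'stage result -6'.
Intended log window:
  7: enter pack_ledger: left -5 right 1
  8: resolve_slot called with -5, -6
  9: stage result -6
Execution walk:
  rate_window([9, 10, -5, -3, 2]) -> -5  [called from main, line 34]
  pick_anchor([9, 10, -5, -3, 2], -5) -> 1  [called from main, line 35]
  resolve_slot(-5, -6, 2) -> 2  [called from pack_ledger, line 28]
  pack_ledger(-5, 1) -> 2  [called from main, line 37]
Log origins:
  1: logged in main at line 33
  2: logged in rate_window at line 2
  3: logged in rate_window at line 7
  4: logged in pick_anchor at line 11
  5: logged in pick_anchor at line 16
  6: logged in main at line 36
  7: logged in pack_ledger at line 25
  8: logged in resolve_slot at line 20
  9: logged in main at line 38
A correct fix: line 22: replace `%` with `//`.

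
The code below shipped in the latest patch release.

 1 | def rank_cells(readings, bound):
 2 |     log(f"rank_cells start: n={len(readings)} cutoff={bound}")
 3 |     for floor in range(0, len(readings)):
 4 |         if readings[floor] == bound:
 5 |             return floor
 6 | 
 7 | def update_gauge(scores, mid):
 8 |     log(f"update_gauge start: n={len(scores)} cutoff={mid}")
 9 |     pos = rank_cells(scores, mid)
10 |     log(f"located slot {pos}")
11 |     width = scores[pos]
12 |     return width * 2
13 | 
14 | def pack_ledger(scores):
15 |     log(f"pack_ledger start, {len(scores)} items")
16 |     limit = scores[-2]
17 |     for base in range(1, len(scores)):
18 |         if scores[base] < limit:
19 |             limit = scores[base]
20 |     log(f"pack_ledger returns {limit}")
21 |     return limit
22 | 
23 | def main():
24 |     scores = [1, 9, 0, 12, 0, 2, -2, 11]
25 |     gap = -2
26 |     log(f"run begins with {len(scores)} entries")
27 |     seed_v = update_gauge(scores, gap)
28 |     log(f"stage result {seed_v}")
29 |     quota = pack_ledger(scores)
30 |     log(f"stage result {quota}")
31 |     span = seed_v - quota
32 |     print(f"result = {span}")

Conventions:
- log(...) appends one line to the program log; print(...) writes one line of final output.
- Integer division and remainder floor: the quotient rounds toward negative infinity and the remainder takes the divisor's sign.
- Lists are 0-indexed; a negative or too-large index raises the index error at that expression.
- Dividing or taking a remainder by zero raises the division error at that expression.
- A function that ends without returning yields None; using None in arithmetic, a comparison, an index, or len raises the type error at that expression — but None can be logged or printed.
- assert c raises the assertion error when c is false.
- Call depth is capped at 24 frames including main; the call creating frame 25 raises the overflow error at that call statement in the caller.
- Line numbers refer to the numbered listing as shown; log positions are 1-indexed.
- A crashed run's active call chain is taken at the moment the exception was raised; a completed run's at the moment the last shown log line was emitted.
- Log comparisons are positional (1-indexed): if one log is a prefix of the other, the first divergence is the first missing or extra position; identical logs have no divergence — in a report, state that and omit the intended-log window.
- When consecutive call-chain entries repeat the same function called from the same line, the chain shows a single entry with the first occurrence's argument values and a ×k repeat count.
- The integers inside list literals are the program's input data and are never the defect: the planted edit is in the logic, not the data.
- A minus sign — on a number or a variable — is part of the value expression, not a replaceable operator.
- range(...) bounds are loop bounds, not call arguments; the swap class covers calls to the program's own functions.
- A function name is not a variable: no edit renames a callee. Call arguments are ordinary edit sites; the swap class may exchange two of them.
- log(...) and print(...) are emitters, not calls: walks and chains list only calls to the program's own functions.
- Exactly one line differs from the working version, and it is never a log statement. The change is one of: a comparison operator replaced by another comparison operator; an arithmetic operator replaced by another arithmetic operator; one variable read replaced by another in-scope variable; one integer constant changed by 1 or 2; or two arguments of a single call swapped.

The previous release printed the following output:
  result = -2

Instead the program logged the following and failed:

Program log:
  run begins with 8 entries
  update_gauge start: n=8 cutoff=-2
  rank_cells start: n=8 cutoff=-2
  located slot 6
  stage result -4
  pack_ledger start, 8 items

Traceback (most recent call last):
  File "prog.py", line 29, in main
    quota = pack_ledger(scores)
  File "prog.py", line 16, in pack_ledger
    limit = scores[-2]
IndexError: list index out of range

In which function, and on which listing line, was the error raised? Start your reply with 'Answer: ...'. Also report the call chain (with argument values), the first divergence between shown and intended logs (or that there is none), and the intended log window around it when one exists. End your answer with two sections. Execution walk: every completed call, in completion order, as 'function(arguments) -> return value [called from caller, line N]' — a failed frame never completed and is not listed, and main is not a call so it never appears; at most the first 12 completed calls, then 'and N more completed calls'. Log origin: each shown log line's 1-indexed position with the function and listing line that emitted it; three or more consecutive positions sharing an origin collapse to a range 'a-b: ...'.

Answer: the error was raised in pack_ledger, line 16.
Core observation: A complete run would log 'pack_ledger returns -2' next, but this one stopped at 6 lines.
Call chain: main -> pack_ledger([1, 9, 0, 12, 0, 2, -2, 11]) (called at line 29).
First divergence: position 7 — after 6 matching lines the faulty run goes silent; intended next line 'pack_ledger returns -2'.
Intended log window:
  5: stage result -4
  6: pack_ledger start, 8 items
  7: pack_ledger returns -2
  8: stage result -2
Execution walk:
  rank_cells([1, 9, 0, 12, 0, 2, -2, 11], -2) -> 6  [called from update_gauge, line 9]
  update_gauge([1, 9, 0, 12, 0, 2, -2, 11], -2) -> -4  [called from main, line 27]
Log origin:
  1 — main, line 26
  2 — update_gauge, line 8
  3 — rank_cells, line 2
  4 — update_gauge, line 10
  5 — main, line 28
  6 — pack_ledger, line 15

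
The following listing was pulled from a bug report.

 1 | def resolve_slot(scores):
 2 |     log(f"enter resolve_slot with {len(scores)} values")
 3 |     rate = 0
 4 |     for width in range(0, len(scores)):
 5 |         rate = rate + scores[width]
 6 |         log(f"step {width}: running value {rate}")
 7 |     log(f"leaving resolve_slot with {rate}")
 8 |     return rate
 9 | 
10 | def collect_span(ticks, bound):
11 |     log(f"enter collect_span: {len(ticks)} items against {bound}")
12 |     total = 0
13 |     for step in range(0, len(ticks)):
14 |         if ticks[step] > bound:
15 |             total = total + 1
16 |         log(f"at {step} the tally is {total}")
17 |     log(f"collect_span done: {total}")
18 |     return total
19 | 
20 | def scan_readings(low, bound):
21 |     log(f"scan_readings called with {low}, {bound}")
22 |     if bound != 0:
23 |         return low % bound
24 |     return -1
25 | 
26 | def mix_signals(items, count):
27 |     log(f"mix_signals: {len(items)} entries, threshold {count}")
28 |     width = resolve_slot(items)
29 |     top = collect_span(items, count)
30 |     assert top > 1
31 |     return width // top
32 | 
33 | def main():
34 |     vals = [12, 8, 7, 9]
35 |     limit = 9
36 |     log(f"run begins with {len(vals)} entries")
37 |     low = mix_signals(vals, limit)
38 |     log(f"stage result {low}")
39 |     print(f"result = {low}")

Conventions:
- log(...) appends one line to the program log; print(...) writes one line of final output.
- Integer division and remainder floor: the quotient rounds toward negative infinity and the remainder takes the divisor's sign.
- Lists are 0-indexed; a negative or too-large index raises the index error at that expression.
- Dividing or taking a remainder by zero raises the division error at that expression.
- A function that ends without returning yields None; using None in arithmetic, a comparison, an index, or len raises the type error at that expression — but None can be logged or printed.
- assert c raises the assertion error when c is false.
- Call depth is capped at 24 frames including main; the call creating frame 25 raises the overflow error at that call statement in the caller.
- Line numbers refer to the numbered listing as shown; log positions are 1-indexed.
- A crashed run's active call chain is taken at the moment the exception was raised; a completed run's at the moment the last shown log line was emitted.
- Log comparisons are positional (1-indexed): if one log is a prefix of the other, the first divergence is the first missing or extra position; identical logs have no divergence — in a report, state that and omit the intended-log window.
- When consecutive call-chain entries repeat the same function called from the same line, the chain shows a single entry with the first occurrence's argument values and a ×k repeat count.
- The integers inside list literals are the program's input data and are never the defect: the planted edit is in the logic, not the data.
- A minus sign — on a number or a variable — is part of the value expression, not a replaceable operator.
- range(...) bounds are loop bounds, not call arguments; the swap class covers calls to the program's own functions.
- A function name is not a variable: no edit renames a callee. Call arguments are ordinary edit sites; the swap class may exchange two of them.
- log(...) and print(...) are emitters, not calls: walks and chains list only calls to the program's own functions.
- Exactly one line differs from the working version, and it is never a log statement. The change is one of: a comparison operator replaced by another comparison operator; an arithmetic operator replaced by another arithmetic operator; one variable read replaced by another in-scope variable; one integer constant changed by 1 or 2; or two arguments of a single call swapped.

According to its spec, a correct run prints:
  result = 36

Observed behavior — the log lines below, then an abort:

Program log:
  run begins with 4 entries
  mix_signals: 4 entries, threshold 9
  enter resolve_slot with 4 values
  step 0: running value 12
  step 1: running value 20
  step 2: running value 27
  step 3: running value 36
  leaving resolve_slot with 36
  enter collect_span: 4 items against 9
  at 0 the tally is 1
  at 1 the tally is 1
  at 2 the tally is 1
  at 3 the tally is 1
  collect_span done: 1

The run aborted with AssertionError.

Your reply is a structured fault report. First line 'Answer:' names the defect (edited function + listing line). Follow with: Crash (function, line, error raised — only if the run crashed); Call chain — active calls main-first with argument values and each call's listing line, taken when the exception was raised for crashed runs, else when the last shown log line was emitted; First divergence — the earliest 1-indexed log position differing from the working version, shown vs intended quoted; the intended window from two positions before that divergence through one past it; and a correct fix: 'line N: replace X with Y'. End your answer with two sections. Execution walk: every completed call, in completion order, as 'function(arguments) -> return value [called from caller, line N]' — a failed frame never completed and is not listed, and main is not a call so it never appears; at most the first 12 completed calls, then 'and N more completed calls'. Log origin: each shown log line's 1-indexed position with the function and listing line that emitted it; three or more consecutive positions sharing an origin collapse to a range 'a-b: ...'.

Answer: the defect is in mix_signals at line 30.
The tell: The faulty run's log stops after 14 lines; the working version's next line would be 'stage result 36'.
Crash: mix_signals, line 30, AssertionError.
Call chain: main -> mix_signals([12, 8, 7, 9], 9) (called at line 37).
First divergence: position 15 — the faulty run's log ends after 14 lines; the working version continues with 'stage result 36'.
Intended log window:
  13: at 3 the tally is 1
  14: collect_span done: 1
  15: stage result 36
Execution walk:
  resolve_slot([12, 8, 7, 9]) -> 36  [called from mix_signals, line 28]
  collect_span([12, 8, 7, 9], 9) -> 1  [called from mix_signals, line 29]
Log line origins:
  1 — main, line 36
  2 — mix_signals, line 27
  3 — resolve_slot, line 2
  4-7 — resolve_slot, line 6
  8 — resolve_slot, line 7
  9 — collect_span, line 11
  10-13 — collect_span, line 16
  14 — collect_span, line 17
A correct fix: line 30: replace `1` with `0`.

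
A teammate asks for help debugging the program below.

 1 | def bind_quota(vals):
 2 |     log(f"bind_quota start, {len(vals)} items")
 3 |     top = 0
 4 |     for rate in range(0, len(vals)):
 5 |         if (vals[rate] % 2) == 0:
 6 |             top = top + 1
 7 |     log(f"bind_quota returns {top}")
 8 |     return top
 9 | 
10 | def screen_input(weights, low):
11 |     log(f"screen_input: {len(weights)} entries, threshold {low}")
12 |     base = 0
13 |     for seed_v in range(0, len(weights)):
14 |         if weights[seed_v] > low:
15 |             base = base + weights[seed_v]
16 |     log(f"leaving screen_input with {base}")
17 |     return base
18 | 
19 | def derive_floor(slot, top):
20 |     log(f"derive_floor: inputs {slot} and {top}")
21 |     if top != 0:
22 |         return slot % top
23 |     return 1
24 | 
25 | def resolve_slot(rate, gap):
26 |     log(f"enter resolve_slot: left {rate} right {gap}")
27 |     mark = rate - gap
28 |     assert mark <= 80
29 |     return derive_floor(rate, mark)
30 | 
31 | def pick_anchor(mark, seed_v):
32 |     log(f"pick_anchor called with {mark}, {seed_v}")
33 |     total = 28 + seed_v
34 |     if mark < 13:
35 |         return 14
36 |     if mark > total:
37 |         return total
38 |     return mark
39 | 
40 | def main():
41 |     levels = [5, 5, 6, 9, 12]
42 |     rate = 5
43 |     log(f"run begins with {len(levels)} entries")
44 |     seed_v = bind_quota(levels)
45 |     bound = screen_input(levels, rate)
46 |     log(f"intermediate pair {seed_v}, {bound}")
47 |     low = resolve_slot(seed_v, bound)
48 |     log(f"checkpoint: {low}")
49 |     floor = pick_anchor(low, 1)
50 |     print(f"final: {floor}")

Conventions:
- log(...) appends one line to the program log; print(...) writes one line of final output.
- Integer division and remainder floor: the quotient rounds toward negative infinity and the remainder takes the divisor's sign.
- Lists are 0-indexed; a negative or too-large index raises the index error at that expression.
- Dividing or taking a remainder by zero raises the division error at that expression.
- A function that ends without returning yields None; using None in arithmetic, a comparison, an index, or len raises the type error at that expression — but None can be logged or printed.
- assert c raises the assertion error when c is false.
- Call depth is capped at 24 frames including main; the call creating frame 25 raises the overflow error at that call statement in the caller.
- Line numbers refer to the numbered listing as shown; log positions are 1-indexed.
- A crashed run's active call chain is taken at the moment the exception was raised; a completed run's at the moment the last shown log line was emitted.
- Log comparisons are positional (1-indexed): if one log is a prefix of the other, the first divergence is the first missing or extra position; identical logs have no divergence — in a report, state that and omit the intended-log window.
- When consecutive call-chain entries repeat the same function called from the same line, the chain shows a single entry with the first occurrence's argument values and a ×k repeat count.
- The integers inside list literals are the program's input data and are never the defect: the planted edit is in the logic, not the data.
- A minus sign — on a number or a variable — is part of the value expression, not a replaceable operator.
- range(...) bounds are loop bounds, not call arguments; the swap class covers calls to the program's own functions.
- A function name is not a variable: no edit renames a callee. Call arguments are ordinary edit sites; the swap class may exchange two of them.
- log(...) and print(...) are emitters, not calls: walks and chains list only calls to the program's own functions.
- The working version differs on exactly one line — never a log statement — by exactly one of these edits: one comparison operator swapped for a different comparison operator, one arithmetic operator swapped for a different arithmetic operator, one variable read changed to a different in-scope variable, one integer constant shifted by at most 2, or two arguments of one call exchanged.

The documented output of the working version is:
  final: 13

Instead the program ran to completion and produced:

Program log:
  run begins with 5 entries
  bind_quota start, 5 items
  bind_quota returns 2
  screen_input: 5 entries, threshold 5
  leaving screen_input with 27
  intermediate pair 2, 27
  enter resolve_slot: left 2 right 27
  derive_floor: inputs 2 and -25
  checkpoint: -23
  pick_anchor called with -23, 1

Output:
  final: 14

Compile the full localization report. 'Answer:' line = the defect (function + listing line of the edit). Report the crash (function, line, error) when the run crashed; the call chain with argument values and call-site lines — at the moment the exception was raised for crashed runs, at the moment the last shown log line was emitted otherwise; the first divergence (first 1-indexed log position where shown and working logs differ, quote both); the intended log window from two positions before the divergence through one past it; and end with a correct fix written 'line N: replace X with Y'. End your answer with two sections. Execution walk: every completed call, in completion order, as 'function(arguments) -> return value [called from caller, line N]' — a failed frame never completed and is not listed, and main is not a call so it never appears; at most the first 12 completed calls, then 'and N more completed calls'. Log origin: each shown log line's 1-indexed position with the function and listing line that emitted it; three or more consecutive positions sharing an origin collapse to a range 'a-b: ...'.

Answer: the defect is in pick_anchor at line 35.
The tell: No log line changed; the fault shows up purely in the output.
Call chain: main -> pick_anchor(-23, 1) (called at line 49).
First divergence: there is none — every log position agrees.
Execution walk:
  bind_quota([5, 5, 6, 9, 12]) -> 2  [called from main, line 44]
  screen_input([5, 5, 6, 9, 12], 5) -> 27  [called from main, line 45]
  derive_floor(2, -25) -> -23  [called from resolve_slot, line 29]
  resolve_slot(2, 27) -> -23  [called from main, line 47]
  pick_anchor(-23, 1) -> 14  [called from main, line 49]
Log line origins:
  1: from main, line 43
  2: from bind_quota, line 2
  3: from bind_quota, line 7
  4: from screen_input, line 11
  5: from screen_input, line 16
  6: from main, line 46
  7: from resolve_slot, line 26
  8: from derive_floor, line 20
  9: from main, line 48
  10: from pick_anchor, line 32
A correct fix: line 35: replace `14` with `13`.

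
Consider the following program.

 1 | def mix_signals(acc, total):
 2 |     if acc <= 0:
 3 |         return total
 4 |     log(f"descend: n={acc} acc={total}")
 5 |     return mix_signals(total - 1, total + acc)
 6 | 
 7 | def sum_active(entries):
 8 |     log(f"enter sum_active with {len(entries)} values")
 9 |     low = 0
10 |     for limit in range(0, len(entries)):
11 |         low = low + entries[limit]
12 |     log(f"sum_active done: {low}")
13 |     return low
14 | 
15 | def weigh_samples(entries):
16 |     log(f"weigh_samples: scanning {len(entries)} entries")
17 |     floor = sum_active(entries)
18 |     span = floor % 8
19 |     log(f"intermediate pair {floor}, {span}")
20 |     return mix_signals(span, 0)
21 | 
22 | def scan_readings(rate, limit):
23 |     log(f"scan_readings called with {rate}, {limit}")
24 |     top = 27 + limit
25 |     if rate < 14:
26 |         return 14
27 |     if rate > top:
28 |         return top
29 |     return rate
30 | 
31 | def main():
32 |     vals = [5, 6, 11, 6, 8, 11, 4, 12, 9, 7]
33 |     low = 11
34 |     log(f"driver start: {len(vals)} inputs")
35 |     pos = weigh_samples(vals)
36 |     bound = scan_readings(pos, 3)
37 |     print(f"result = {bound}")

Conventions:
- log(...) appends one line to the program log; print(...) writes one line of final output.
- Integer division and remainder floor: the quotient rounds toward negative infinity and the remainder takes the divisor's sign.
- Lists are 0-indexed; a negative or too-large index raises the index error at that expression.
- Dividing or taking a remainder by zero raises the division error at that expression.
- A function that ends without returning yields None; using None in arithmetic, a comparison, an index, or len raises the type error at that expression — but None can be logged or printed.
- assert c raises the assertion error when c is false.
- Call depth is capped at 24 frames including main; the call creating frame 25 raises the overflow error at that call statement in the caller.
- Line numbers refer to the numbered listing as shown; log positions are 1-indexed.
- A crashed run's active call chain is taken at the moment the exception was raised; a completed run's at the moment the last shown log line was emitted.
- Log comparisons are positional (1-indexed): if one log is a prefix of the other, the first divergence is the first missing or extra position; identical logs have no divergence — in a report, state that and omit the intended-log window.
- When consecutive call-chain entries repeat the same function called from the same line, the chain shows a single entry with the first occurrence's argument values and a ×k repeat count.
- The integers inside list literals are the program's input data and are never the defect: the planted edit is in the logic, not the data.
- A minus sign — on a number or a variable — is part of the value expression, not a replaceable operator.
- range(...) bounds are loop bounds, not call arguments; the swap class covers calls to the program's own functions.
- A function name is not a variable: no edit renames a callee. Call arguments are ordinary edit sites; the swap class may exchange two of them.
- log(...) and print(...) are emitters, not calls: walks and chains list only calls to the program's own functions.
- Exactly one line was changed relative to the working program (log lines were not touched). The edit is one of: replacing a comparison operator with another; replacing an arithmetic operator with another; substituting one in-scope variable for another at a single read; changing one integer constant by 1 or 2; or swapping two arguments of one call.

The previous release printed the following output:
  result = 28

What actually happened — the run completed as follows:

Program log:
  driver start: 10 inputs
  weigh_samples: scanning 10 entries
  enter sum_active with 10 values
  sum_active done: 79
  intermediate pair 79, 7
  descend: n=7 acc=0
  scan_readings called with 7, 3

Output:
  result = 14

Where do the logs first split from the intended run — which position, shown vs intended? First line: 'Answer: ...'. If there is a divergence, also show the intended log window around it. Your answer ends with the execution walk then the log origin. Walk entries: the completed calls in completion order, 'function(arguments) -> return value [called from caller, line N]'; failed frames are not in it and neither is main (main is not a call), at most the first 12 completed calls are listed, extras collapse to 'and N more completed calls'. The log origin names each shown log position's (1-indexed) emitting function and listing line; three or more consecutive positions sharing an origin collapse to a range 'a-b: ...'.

Answer: at position 7 the run shows 'scan_readings called with 7, 3' where the working version logs 'descend: n=6 acc=7'.
Intended log window:
  5: intermediate pair 79, 7
  6: descend: n=7 acc=0
  7: descend: n=6 acc=7
  8: descend: n=5 acc=13
Execution walk:
  sum_active([5, 6, 11, 6, 8, 11, 4, 12, 9, 7]) -> 79  [called from weigh_samples, line 17]
  mix_signals(-1, 7) -> 7  [called from mix_signals, line 5]
  mix_signals(7, 0) -> 7  [called from weigh_samples, line 20]
  weigh_samples([5, 6, 11, 6, 8, 11, 4, 12, 9, 7]) -> 7  [called from main, line 35]
  scan_readings(7, 3) -> 14  [called from main, line 36]
Origin of each log line:
  1: logged in main at line 34
  2: logged in weigh_samples at line 16
  3: logged in sum_active at line 8
  4: logged in sum_active at line 12
  5: logged in weigh_samples at line 19
  6: logged in mix_signals at line 4
  7: logged in scan_readings at line 23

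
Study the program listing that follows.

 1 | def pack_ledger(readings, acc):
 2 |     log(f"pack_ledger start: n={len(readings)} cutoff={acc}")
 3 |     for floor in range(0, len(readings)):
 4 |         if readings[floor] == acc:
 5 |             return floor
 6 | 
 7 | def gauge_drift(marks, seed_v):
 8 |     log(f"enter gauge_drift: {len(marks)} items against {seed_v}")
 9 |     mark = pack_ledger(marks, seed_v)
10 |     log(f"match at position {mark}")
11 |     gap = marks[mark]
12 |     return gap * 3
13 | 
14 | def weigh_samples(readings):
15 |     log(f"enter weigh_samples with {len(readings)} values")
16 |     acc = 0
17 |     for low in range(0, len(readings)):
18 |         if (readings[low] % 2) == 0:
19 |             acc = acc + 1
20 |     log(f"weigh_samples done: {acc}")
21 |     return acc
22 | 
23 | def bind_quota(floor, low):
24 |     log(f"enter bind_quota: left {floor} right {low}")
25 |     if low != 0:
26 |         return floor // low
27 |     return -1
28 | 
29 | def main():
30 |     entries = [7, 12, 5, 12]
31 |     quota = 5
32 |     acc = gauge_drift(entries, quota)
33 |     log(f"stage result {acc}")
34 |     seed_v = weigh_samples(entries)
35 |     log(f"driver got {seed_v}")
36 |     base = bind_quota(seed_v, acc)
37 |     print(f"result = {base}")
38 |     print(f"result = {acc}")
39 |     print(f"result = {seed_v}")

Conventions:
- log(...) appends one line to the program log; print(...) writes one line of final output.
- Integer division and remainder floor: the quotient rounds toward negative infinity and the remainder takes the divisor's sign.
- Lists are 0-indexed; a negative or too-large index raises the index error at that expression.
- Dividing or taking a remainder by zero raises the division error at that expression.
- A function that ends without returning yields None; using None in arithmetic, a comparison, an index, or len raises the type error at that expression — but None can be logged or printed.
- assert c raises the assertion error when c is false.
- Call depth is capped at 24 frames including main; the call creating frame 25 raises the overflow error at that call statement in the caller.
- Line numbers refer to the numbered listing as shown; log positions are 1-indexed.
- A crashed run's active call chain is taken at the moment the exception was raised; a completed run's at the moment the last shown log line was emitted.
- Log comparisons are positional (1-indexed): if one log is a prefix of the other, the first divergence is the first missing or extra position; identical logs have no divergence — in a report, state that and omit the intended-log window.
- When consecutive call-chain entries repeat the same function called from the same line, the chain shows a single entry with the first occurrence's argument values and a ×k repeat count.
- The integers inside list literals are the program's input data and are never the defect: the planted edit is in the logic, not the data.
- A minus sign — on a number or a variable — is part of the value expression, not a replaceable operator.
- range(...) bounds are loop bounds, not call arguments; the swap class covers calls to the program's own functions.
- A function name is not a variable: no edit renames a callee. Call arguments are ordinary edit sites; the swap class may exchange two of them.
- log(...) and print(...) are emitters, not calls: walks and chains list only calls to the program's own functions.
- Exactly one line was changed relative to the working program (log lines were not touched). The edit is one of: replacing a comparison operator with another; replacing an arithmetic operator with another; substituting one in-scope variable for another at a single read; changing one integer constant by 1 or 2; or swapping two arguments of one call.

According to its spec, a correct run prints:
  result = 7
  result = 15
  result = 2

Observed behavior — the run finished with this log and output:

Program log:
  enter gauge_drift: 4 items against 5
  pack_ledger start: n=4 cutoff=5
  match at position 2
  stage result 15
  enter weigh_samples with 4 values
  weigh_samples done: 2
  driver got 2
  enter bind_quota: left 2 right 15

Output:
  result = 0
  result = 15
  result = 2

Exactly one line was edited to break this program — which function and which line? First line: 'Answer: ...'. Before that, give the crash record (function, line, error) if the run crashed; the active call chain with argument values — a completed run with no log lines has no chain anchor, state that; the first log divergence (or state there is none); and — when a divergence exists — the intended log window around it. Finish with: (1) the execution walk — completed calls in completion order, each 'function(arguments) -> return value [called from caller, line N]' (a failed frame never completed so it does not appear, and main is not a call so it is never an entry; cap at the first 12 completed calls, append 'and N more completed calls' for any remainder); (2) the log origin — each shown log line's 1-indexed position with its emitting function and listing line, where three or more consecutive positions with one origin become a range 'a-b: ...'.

Answer: the defect is in main at line 36.
Key fact: Log line 8 is where behavior first shows: 'enter bind_quota: left 2 right 15' appears instead of 'enter bind_quota: left 15 right 2'.
Call chain: main -> bind_quota(2, 15) (called at line 36).
First divergence: position 8 — the shown line 'enter bind_quota: left 2 right 15' should read 'enter bind_quota: left 15 right 2'.
Intended log window:
  6: weigh_samples done: 2
  7: driver got 2
  8: enter bind_quota: left 15 right 2
Execution walk:
  pack_ledger([7, 12, 5, 12], 5) -> 2  [called from gauge_drift, line 9]
  gauge_drift([7, 12, 5, 12], 5) -> 15  [called from main, line 32]
  weigh_samples([7, 12, 5, 12]) -> 2  [called from main, line 34]
  bind_quota(2, 15) -> 0  [called from main, line 36]
Log line origins:
  1 — gauge_drift, line 8
  2 — pack_ledger, line 2
  3 — gauge_drift, line 10
  4 — main, line 33
  5 — weigh_samples, line 15
  6 — weigh_samples, line 20
  7 — main, line 35
  8 — bind_quota, line 24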